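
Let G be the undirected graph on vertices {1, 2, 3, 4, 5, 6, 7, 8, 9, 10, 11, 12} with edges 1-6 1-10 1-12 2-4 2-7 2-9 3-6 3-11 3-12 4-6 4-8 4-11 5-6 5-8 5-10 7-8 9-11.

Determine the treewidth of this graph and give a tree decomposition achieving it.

The largest bag has 4 vertices, giving width 3; this decomposition certifies tw(G) ≤ 3. For the lower bound: the 4 vertex sets {1,10,12}, {5}, {6}, {3,4,8,11} are disjoint, each induces a connected subgraph, and every pair is joined by at least one edge of G. Contracting each set to a single vertex therefore yields K_{4} as a minor, and since treewidth is minor-monotone, tw(G) ≥ tw(K_{4}) = 3. The upper and lower bounds meet at 3, so that is the treewidth.

Treewidth 3.
One optimal decomposition is:
Bags: B1 = {1, 5, 10, 12}  B2 = {1, 5, 6, 12}  B3 = {3, 5, 6, 12}  B4 = {3, 5, 6, 8}  B5 = {3, 4, 6, 8}  B6 = {3, 4, 8, 11}  B7 = {4, 7, 8, 11}  B8 = {2, 4, 7, 11}  B9 = {2, 7, 9, 11}
Tree: B1–B2, B2–B3, B3–B4, B4–B5, B5–B6, B6–B7, B7–B8, B8–B9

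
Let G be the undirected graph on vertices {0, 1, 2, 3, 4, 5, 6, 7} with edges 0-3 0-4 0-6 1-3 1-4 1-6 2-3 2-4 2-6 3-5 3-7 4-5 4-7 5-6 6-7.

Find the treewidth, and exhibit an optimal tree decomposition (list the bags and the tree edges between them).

Every bag has size at most 4, so the width is 4 − 1 = 3 and tw(G) ≤ 3. For the lower bound: the 4 vertex sets {0,3}, {6,7}, {4}, {2} are disjoint, each induces a connected subgraph, and every pair is joined by at least one edge of G. Contracting each set to a single vertex therefore yields K_{4} as a minor, and since treewidth is minor-monotone, tw(G) ≥ tw(K_{4}) = 3. Combining the bounds, tw(G) = 3.

Treewidth 3.
One optimal decomposition is:
Bags: B1 = {0, 3, 4, 6}  B2 = {3, 4, 6, 7}  B3 = {2, 3, 4, 6}  B4 = {3, 4, 5, 6}  B5 = {1, 3, 4, 6}
Tree: B1–B2, B2–B3, B3–B4, B4–B5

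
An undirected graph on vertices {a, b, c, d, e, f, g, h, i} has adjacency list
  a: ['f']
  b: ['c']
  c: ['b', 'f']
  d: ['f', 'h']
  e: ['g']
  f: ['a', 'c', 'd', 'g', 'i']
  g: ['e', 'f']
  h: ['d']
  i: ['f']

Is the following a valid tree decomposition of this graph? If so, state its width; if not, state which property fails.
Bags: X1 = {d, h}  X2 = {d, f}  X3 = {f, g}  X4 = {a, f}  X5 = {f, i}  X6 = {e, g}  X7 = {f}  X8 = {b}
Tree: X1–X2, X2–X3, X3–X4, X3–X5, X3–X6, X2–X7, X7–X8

A tree decomposition must satisfy three properties: every vertex lies in some bag; for every edge, both endpoints lie together in some bag; and for every vertex, the bags containing it form a connected subtree. Here vertex c appears in no bag, so the decomposition is invalid.

No — vertex c appears in no bag.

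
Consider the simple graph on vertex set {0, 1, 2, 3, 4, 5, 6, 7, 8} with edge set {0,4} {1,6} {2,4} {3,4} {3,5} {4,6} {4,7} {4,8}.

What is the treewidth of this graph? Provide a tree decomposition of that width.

Treewidth 1.
One optimal decomposition is:
Bags: B1 = {2, 4}  B2 = {4, 8}  B3 = {4, 6}  B4 = {3, 4}  B5 = {4, 7}  B6 = {3, 5}  B7 = {1, 6}  B8 = {0, 4}
Tree: B1–B2, B2–B3, B2–B4, B1–B5, B4–B6, B3–B7, B1–B8

Every bag has size at most 2, so the width is 2 − 1 = 1 and tw(G) ≤ 1. Any graph with an edge has treewidth ≥ 1, and G has the edge 2–4. Therefore the treewidth is 1.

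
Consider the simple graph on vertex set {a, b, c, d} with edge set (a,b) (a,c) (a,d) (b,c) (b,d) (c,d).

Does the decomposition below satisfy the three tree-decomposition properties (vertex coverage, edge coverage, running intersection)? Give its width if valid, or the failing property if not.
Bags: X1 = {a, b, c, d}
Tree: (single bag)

Vertex coverage: the bags together contain {a, b, c, d}, the full vertex set. Edge coverage: each edge of G has both endpoints in at least one bag. Running intersection: for every vertex, the bags containing it form a connected subtree. All three properties hold, so this is a valid tree decomposition of width max|bag| − 1 = 3, and hence tw(G) ≤ 3.

Yes; width 3.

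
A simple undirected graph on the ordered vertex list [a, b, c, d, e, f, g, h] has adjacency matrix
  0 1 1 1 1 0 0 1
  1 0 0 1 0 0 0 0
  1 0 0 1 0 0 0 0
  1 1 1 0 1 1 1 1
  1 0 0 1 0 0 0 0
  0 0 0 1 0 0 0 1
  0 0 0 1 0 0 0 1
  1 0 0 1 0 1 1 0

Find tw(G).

2

A width-2 tree decomposition is:
Bags: B1 = {d, g, h}  B2 = {a, d, h}  B3 = {a, b, d}  B4 = {a, c, d}  B5 = {d, f, h}  B6 = {a, d, e}
Tree: B1–B2, B2–B3, B2–B4, B2–B5, B3–B6
The largest bag has 3 vertices, giving width 2; this decomposition certifies tw(G) ≤ 2. On the other hand G contains the 3-clique {d, g, h}. A clique must lie in a single bag of any decomposition, so no decomposition can have width below 2. Hence tw(G) = 2 exactly.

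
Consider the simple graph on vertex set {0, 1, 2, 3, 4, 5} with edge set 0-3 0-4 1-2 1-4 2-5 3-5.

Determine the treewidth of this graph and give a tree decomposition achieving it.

Treewidth 2.
One optimal decomposition is:
Bags: B1 = {0, 3, 5}  B2 = {0, 2, 5}  B3 = {0, 1, 2}  B4 = {0, 1, 4}
Tree: B1–B2, B2–B3, B3–B4

Every bag has size at most 3, so the width is 3 − 1 = 2 and tw(G) ≤ 2. Since 0–3–5–2–1–4–0 is a cycle in G, G is not acyclic. Forests are exactly the graphs of treewidth ≤ 1, so tw(G) ≥ 2. Combining the bounds, tw(G) = 2.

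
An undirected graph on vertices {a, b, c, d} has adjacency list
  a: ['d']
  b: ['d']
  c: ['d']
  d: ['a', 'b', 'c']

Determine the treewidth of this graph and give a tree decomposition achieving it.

Treewidth 1.
One optimal decomposition is:
Bags: B1 = {c, d}  B2 = {b, d}  B3 = {a, d}
Tree: B1–B2, B1–B3

Every bag has size at most 2, so the width is 2 − 1 = 1 and tw(G) ≤ 1. Since G has at least one edge (e.g. c–d), it is not an edgeless graph, so tw(G) ≥ 1. Combining the bounds, tw(G) = 1.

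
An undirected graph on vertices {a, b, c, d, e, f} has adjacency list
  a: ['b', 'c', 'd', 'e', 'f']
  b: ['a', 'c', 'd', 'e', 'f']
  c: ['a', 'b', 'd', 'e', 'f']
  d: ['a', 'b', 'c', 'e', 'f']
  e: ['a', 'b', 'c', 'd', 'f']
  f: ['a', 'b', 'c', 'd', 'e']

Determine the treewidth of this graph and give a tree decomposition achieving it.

Treewidth 5.
Bags: B1 = {a, b, c, d, e, f}
Tree: (single bag)

A single bag containing all 6 vertices is trivially a valid decomposition of width 5. On the other hand G contains the 6-clique {a, b, c, d, e, f}. A clique must lie in a single bag of any decomposition, so no decomposition can have width below 5. The upper and lower bounds meet at 5, so that is the treewidth.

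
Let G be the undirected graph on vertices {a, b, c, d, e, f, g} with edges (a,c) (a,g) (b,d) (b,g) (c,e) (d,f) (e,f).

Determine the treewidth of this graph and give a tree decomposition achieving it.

Each bag holds 3 vertices, so the decomposition has width 2, which upper-bounds the treewidth. The edges g–b–d–f–e–c–a–g form a cycle, so G is not a tree and its treewidth is at least 2. The upper and lower bounds meet at 2, so that is the treewidth.

Treewidth 2.
One such decomposition:
Bags: B1 = {b, d, g}  B2 = {d, f, g}  B3 = {e, f, g}  B4 = {c, e, g}  B5 = {a, c, g}
Tree: B1–B2, B2–B3, B3–B4, B4–B5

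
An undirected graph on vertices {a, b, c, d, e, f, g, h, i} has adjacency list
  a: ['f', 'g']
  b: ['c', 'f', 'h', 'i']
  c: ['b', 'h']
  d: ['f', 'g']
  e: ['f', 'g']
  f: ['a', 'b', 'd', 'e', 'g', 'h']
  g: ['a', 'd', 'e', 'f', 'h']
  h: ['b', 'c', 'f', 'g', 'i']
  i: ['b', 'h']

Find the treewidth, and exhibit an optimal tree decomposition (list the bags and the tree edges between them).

The largest bag has 3 vertices, giving width 2; this decomposition certifies tw(G) ≤ 2. Conversely, {b, c, h} is a clique of size 3, and the vertices of any clique must share a bag in every tree decomposition; so some bag has ≥ 3 vertices and tw(G) ≥ 2. Hence tw(G) = 2 exactly.

Treewidth 2.
One such decomposition:
Bags: B1 = {f, g, h}  B2 = {b, f, h}  B3 = {a, f, g}  B4 = {b, h, i}  B5 = {d, f, g}  B6 = {e, f, g}  B7 = {b, c, h}
Tree: B1–B2, B1–B3, B2–B4, B3–B5, B1–B6, B4–B7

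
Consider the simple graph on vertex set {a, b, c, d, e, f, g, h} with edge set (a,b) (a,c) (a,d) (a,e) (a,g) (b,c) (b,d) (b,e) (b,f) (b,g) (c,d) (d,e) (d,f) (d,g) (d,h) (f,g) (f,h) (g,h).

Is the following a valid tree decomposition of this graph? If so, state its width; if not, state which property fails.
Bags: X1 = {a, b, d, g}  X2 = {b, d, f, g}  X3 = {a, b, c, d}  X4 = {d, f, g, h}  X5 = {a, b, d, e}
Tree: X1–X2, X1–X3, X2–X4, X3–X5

Yes; width 3.

Vertex coverage: the bags together contain {a, b, c, d, e, f, g, h}, the full vertex set. Edge coverage: each edge of G has both endpoints in at least one bag. Running intersection: for every vertex, the bags containing it form a connected subtree. All three properties hold, so this is a valid tree decomposition of width max|bag| − 1 = 3, and hence tw(G) ≤ 3.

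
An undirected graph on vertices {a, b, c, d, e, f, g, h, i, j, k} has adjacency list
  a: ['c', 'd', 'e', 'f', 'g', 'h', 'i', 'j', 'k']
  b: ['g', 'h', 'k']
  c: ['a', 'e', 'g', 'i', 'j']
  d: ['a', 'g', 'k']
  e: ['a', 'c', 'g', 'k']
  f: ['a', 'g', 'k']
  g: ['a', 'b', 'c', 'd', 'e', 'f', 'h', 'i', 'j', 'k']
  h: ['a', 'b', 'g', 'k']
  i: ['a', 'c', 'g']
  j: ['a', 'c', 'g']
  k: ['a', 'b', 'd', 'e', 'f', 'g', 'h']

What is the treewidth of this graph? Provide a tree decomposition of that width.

The largest bag has 4 vertices, giving width 3; this decomposition certifies tw(G) ≤ 3. For the lower bound, the 4 vertices {a, c, g, j} are pairwise adjacent, and any tree decomposition puts a clique entirely inside one bag — forcing width ≥ 3. The upper and lower bounds meet at 3, so that is the treewidth.

Treewidth 3.
One such decomposition:
Bags: B1 = {a, e, g, k}  B2 = {a, g, h, k}  B3 = {a, c, e, g}  B4 = {a, f, g, k}  B5 = {a, c, g, i}  B6 = {a, d, g, k}  B7 = {b, g, h, k}  B8 = {a, c, g, j}
Tree: B1–B2, B1–B3, B2–B4, B3–B5, B2–B6, B2–B7, B5–B8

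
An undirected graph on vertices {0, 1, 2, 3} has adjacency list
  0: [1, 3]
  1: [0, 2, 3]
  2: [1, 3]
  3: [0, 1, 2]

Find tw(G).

2

A width-2 tree decomposition is:
Bags: B1 = {1, 2, 3}  B2 = {0, 1, 3}
Tree: B1–B2
Every bag has size at most 3, so the width is 3 − 1 = 2 and tw(G) ≤ 2. Conversely, {0, 1, 3} is a clique of size 3, and the vertices of any clique must share a bag in every tree decomposition; so some bag has ≥ 3 vertices and tw(G) ≥ 2. The upper and lower bounds meet at 2, so that is the treewidth.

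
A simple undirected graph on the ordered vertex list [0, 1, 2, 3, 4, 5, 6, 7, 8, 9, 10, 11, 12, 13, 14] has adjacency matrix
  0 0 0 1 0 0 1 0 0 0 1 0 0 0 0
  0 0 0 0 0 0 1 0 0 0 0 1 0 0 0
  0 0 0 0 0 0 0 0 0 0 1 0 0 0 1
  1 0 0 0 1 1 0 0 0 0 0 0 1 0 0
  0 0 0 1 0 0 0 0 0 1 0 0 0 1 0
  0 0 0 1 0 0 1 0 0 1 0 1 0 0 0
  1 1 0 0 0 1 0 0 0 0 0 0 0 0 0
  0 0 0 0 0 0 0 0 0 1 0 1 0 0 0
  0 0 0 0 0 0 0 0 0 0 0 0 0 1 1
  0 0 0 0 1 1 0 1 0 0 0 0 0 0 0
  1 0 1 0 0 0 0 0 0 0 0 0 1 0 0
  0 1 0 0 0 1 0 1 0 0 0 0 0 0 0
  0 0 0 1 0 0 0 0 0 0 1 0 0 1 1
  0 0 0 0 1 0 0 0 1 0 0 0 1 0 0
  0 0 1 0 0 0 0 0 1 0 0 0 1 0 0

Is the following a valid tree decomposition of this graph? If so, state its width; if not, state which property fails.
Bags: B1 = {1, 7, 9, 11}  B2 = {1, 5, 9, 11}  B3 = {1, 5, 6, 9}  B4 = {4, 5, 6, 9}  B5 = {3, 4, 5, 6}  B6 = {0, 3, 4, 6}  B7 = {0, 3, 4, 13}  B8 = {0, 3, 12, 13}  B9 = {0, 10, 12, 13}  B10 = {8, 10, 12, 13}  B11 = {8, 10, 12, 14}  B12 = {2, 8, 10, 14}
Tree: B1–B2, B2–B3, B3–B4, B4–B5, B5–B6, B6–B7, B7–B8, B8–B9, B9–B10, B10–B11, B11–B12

Checking the three conditions: (i) the bags cover all of {0, 1, 2, 3, 4, 5, 6, 7, 8, 9, 10, 11, 12, 13, 14}; (ii) for each edge, some bag contains both endpoints; (iii) the bags containing any fixed vertex form a subtree. All hold, so the decomposition is valid with width 4 − 1 = 3.

Yes; width 3.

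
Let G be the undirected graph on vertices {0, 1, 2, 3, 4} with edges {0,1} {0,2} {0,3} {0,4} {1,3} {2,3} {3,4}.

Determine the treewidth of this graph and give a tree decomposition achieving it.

Every bag has size at most 3, so the width is 3 − 1 = 2 and tw(G) ≤ 2. Conversely, {0, 1, 3} is a clique of size 3, and the vertices of any clique must share a bag in every tree decomposition; so some bag has ≥ 3 vertices and tw(G) ≥ 2. The upper and lower bounds meet at 2, so that is the treewidth.

Treewidth 2.
One such decomposition:
Bags: B1 = {0, 3, 4}  B2 = {0, 1, 3}  B3 = {0, 2, 3}
Tree: B1–B2, B2–B3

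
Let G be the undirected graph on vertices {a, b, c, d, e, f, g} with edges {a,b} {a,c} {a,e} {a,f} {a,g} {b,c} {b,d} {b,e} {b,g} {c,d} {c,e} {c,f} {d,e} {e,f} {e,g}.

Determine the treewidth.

3

A width-3 tree decomposition is:
Bags: B1 = {a, b, c, e}  B2 = {a, b, e, g}  B3 = {b, c, d, e}  B4 = {a, c, e, f}
Tree: B1–B2, B1–B3, B1–B4
Each bag holds 4 vertices, so the decomposition has width 3, which upper-bounds the treewidth. Conversely, {a, c, e, f} is a clique of size 4, and the vertices of any clique must share a bag in every tree decomposition; so some bag has ≥ 4 vertices and tw(G) ≥ 3. Combining the bounds, tw(G) = 3.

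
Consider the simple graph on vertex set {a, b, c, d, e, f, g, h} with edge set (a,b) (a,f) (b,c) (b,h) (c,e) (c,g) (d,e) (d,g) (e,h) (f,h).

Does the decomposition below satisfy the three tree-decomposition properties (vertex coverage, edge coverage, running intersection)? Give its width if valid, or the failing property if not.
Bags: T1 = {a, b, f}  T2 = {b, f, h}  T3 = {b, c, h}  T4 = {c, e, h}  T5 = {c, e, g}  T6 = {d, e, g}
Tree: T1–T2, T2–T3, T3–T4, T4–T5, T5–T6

Yes; width 2.

Vertex coverage: the bags together contain {a, b, c, d, e, f, g, h}, the full vertex set. Edge coverage: each edge of G has both endpoints in at least one bag. Running intersection: for every vertex, the bags containing it form a connected subtree. All three properties hold, so this is a valid tree decomposition of width max|bag| − 1 = 2, and hence tw(G) ≤ 2.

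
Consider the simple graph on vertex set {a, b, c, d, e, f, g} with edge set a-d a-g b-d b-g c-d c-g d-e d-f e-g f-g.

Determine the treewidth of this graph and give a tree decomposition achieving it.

Every bag has size at most 3, so the width is 3 − 1 = 2 and tw(G) ≤ 2. The edges d–b–g–f–d form a cycle, so G is not a tree and its treewidth is at least 2. Therefore the treewidth is 2.

Treewidth 2.
One such decomposition:
Bags: B1 = {b, d, g}  B2 = {d, f, g}  B3 = {a, d, g}  B4 = {c, d, g}  B5 = {d, e, g}
Tree: B1–B2, B2–B3, B3–B4, B4–B5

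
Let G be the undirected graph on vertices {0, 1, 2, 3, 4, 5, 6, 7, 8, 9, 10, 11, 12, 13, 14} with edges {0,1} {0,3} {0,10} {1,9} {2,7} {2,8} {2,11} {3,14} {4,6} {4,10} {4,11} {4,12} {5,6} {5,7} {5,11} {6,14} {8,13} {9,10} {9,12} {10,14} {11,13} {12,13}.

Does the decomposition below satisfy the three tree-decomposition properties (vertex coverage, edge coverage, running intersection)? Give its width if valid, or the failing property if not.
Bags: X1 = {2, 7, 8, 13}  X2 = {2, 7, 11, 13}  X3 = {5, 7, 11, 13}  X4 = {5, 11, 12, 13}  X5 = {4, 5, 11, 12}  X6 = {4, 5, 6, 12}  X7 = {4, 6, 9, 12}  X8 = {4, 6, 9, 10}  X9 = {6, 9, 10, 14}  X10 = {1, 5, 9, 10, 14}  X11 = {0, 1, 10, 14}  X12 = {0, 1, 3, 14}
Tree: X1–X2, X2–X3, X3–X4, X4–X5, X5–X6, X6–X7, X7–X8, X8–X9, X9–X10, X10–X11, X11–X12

No — bags containing vertex 5 are not connected in the tree.

A tree decomposition must satisfy three properties: every vertex lies in some bag; for every edge, both endpoints lie together in some bag; and for every vertex, the bags containing it form a connected subtree. Here bags containing vertex 5 are not connected in the tree, so the decomposition is invalid.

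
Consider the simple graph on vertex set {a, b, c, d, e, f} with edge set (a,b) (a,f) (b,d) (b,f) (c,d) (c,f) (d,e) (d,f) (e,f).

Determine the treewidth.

A width-2 tree decomposition is:
Bags: B1 = {c, d, f}  B2 = {d, e, f}  B3 = {b, d, f}  B4 = {a, b, f}
Tree: B1–B2, B2–B3, B3–B4
The largest bag has 3 vertices, giving width 2; this decomposition certifies tw(G) ≤ 2. For the lower bound, the 3 vertices {d, e, f} are pairwise adjacent, and any tree decomposition puts a clique entirely inside one bag — forcing width ≥ 2. Hence tw(G) = 2 exactly.

2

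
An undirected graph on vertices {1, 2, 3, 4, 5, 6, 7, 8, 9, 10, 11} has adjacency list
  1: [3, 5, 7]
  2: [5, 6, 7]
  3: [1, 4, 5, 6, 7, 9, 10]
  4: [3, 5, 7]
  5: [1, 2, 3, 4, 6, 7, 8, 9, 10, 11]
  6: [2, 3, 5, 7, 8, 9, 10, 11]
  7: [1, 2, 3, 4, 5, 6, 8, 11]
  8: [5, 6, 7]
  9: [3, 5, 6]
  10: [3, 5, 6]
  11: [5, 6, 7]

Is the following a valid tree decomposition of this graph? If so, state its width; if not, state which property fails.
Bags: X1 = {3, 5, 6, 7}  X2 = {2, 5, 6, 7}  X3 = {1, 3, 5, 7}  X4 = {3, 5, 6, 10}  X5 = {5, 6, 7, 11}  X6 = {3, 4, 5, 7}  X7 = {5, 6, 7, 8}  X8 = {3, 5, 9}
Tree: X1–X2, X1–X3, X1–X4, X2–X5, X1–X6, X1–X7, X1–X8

A tree decomposition must satisfy three properties: every vertex lies in some bag; for every edge, both endpoints lie together in some bag; and for every vertex, the bags containing it form a connected subtree. Here edge (6,9) lies in no bag, so the decomposition is invalid.

No — edge (6,9) lies in no bag.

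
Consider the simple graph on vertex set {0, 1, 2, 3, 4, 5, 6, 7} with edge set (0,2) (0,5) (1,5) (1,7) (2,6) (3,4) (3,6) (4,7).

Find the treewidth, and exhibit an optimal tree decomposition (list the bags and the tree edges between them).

Each bag holds 3 vertices, so the decomposition has width 2, which upper-bounds the treewidth. For the lower bound, G contains the cycle 5–1–7–4–3–6–2–0–5, so G is not a forest; only forests have treewidth ≤ 1, hence tw(G) ≥ 2. Therefore the treewidth is 2.

Treewidth 2.
One optimal decomposition is:
Bags: B1 = {1, 5, 7}  B2 = {4, 5, 7}  B3 = {3, 4, 5}  B4 = {3, 5, 6}  B5 = {2, 5, 6}  B6 = {0, 2, 5}
Tree: B1–B2, B2–B3, B3–B4, B4–B5, B5–B6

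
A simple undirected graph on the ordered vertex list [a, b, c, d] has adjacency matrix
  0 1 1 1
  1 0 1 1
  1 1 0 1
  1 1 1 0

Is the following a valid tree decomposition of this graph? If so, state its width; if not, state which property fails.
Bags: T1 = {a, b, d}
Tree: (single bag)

No — vertex c appears in no bag.

A tree decomposition must satisfy three properties: every vertex lies in some bag; for every edge, both endpoints lie together in some bag; and for every vertex, the bags containing it form a connected subtree. Here vertex c appears in no bag, so the decomposition is invalid.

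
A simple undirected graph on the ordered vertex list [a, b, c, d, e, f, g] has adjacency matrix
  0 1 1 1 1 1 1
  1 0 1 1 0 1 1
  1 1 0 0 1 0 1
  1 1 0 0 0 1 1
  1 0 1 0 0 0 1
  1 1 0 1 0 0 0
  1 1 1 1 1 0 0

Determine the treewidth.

A width-3 tree decomposition is:
Bags: B1 = {a, b, c, g}  B2 = {a, b, d, g}  B3 = {a, b, d, f}  B4 = {a, c, e, g}
Tree: B1–B2, B2–B3, B1–B4
The largest bag has 4 vertices, giving width 3; this decomposition certifies tw(G) ≤ 3. For the lower bound, the 4 vertices {a, b, d, g} are pairwise adjacent, and any tree decomposition puts a clique entirely inside one bag — forcing width ≥ 3. Combining the bounds, tw(G) = 3.

3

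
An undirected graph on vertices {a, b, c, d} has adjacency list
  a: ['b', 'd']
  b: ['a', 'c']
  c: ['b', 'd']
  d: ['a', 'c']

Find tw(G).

2

A width-2 tree decomposition is:
Bags: B1 = {a, b, d}  B2 = {b, c, d}
Tree: B1–B2
Each bag holds 3 vertices, so the decomposition has width 2, which upper-bounds the treewidth. The edges b–a–d–c–b form a cycle, so G is not a tree and its treewidth is at least 2. Combining the bounds, tw(G) = 2.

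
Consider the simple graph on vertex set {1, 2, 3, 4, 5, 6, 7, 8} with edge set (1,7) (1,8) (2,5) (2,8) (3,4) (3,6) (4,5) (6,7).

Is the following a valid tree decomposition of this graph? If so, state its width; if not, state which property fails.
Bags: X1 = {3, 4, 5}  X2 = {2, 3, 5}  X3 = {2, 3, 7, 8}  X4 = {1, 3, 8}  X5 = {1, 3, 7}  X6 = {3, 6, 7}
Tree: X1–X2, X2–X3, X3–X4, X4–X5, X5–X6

No — bags containing vertex 7 are not connected in the tree.

A tree decomposition must satisfy three properties: every vertex lies in some bag; for every edge, both endpoints lie together in some bag; and for every vertex, the bags containing it form a connected subtree. Here bags containing vertex 7 are not connected in the tree, so the decomposition is invalid.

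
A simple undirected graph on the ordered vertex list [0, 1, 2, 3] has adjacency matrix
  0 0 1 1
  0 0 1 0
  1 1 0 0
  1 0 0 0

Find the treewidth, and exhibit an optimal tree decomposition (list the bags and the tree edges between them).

The largest bag has 2 vertices, giving width 1; this decomposition certifies tw(G) ≤ 1. Since G has at least one edge (e.g. 2–0), it is not an edgeless graph, so tw(G) ≥ 1. The upper and lower bounds meet at 1, so that is the treewidth.

Treewidth 1.
One such decomposition:
Bags: B1 = {0, 2}  B2 = {1, 2}  B3 = {0, 3}
Tree: B1–B2, B1–B3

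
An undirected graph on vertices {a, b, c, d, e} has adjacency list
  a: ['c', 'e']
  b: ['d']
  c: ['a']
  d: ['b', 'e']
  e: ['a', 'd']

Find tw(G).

A width-1 tree decomposition is:
Bags: B1 = {a, c}  B2 = {a, e}  B3 = {d, e}  B4 = {b, d}
Tree: B1–B2, B2–B3, B3–B4
The largest bag has 2 vertices, giving width 1; this decomposition certifies tw(G) ≤ 1. G has an edge, so its treewidth is at least 1. Therefore the treewidth is 1.

1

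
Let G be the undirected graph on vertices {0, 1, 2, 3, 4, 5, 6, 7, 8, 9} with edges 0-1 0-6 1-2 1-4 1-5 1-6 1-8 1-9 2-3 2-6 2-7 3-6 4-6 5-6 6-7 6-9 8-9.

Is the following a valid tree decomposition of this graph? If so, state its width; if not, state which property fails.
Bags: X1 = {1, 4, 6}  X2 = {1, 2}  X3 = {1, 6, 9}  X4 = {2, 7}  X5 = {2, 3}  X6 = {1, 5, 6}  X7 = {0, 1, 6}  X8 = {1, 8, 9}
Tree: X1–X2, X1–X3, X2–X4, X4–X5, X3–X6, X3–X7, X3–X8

No — edge (6,2) lies in no bag.

A tree decomposition must satisfy three properties: every vertex lies in some bag; for every edge, both endpoints lie together in some bag; and for every vertex, the bags containing it form a connected subtree. Here edge (6,2) lies in no bag, so the decomposition is invalid.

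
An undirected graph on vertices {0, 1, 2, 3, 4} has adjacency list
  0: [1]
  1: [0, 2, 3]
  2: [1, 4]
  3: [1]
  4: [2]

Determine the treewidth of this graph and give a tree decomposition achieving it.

Each bag holds 2 vertices, so the decomposition has width 1, which upper-bounds the treewidth. Since G has at least one edge (e.g. 1–2), it is not an edgeless graph, so tw(G) ≥ 1. Hence tw(G) = 1 exactly.

Treewidth 1.
One optimal decomposition is:
Bags: B1 = {1, 2}  B2 = {2, 4}  B3 = {1, 3}  B4 = {0, 1}
Tree: B1–B2, B1–B3, B3–B4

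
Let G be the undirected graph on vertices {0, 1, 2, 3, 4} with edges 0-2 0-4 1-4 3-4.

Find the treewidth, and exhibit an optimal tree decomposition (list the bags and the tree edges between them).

Each bag holds 2 vertices, so the decomposition has width 1, which upper-bounds the treewidth. Since G has at least one edge (e.g. 0–4), it is not an edgeless graph, so tw(G) ≥ 1. The upper and lower bounds meet at 1, so that is the treewidth.

Treewidth 1.
One optimal decomposition is:
Bags: B1 = {0, 4}  B2 = {0, 2}  B3 = {3, 4}  B4 = {1, 4}
Tree: B1–B2, B1–B3, B3–B4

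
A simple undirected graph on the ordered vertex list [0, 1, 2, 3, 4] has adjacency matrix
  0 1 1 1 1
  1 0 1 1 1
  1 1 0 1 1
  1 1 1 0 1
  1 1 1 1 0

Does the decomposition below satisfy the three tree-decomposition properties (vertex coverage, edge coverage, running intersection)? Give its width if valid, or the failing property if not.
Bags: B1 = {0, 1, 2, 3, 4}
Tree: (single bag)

Checking the three conditions: (i) the bags cover all of {0, 1, 2, 3, 4}; (ii) for each edge, some bag contains both endpoints; (iii) the bags containing any fixed vertex form a subtree. All hold, so the decomposition is valid with width 5 − 1 = 4.

Yes; width 4.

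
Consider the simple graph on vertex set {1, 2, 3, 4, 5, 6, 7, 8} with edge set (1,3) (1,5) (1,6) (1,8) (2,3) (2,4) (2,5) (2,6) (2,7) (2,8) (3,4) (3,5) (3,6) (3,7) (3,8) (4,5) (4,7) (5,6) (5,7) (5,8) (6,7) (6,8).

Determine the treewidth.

4

A width-4 tree decomposition is:
Bags: B1 = {2, 3, 5, 6, 8}  B2 = {2, 3, 5, 6, 7}  B3 = {2, 3, 4, 5, 7}  B4 = {1, 3, 5, 6, 8}
Tree: B1–B2, B2–B3, B1–B4
The largest bag has 5 vertices, giving width 4; this decomposition certifies tw(G) ≤ 4. Conversely, {1, 3, 5, 6, 8} is a clique of size 5, and the vertices of any clique must share a bag in every tree decomposition; so some bag has ≥ 5 vertices and tw(G) ≥ 4. Hence tw(G) = 4 exactly.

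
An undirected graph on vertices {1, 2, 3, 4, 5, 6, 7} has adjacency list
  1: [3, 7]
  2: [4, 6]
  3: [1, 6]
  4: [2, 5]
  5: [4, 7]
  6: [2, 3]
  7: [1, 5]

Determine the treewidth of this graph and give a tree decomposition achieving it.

Treewidth 2.
One such decomposition:
Bags: B1 = {4, 5, 7}  B2 = {2, 4, 7}  B3 = {2, 6, 7}  B4 = {3, 6, 7}  B5 = {1, 3, 7}
Tree: B1–B2, B2–B3, B3–B4, B4–B5

The largest bag has 3 vertices, giving width 2; this decomposition certifies tw(G) ≤ 2. The edges 7–5–4–2–6–3–1–7 form a cycle, so G is not a tree and its treewidth is at least 2. Hence tw(G) = 2 exactly.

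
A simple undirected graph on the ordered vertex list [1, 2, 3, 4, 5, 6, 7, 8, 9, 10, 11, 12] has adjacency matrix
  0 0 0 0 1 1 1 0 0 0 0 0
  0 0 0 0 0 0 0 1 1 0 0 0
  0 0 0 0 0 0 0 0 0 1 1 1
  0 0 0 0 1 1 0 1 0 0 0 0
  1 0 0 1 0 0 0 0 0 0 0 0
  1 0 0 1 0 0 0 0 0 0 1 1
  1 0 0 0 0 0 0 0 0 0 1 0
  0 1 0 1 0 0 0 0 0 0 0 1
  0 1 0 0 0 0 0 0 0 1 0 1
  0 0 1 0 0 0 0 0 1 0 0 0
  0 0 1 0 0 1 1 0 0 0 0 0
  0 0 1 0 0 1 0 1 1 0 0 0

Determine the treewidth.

3

A width-3 tree decomposition is:
Bags: B1 = {2, 8, 9, 10}  B2 = {8, 9, 10, 12}  B3 = {3, 8, 10, 12}  B4 = {3, 4, 8, 12}  B5 = {3, 4, 6, 12}  B6 = {3, 4, 6, 11}  B7 = {4, 5, 6, 11}  B8 = {1, 5, 6, 11}  B9 = {1, 5, 7, 11}
Tree: B1–B2, B2–B3, B3–B4, B4–B5, B5–B6, B6–B7, B7–B8, B8–B9
Each bag holds 4 vertices, so the decomposition has width 3, which upper-bounds the treewidth. For the lower bound: the 4 vertex sets {2,9,10}, {8}, {12}, {3,4,6,11} are disjoint, each induces a connected subgraph, and every pair is joined by at least one edge of G. Contracting each set to a single vertex therefore yields K_{4} as a minor, and since treewidth is minor-monotone, tw(G) ≥ tw(K_{4}) = 3. Combining the bounds, tw(G) = 3.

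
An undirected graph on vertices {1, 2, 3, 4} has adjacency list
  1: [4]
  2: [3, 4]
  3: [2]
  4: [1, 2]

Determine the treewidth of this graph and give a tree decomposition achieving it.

The largest bag has 2 vertices, giving width 1; this decomposition certifies tw(G) ≤ 1. Any graph with an edge has treewidth ≥ 1, and G has the edge 1–4. The upper and lower bounds meet at 1, so that is the treewidth.

Treewidth 1.
Bags: B1 = {1, 4}  B2 = {2, 4}  B3 = {2, 3}
Tree: B1–B2, B2–B3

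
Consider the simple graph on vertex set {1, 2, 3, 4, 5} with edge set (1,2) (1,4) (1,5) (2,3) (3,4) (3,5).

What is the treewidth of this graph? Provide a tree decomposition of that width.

Every bag has size at most 3, so the width is 3 − 1 = 2 and tw(G) ≤ 2. Since 5–1–4–3–5 is a cycle in G, G is not acyclic. Forests are exactly the graphs of treewidth ≤ 1, so tw(G) ≥ 2. The upper and lower bounds meet at 2, so that is the treewidth.

Treewidth 2.
One such decomposition:
Bags: B1 = {1, 3, 5}  B2 = {1, 3, 4}  B3 = {1, 2, 3}
Tree: B1–B2, B2–B3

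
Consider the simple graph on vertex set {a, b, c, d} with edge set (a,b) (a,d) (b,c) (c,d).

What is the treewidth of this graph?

2

A width-2 tree decomposition is:
Bags: B1 = {a, b, d}  B2 = {b, c, d}
Tree: B1–B2
Each bag holds 3 vertices, so the decomposition has width 2, which upper-bounds the treewidth. The edges d–a–b–c–d form a cycle, so G is not a tree and its treewidth is at least 2. Combining the bounds, tw(G) = 2.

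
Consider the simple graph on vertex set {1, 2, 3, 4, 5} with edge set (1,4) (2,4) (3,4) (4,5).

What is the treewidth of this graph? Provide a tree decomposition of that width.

The largest bag has 2 vertices, giving width 1; this decomposition certifies tw(G) ≤ 1. G has an edge, so its treewidth is at least 1. Combining the bounds, tw(G) = 1.

Treewidth 1.
Bags: B1 = {2, 4}  B2 = {1, 4}  B3 = {3, 4}  B4 = {4, 5}
Tree: B1–B2, B2–B3, B3–B4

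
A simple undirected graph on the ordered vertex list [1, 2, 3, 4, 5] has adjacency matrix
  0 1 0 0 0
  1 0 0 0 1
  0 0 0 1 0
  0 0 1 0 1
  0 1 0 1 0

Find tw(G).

1

A width-1 tree decomposition is:
Bags: B1 = {3, 4}  B2 = {4, 5}  B3 = {2, 5}  B4 = {1, 2}
Tree: B1–B2, B2–B3, B3–B4
Every bag has size at most 2, so the width is 2 − 1 = 1 and tw(G) ≤ 1. Any graph with an edge has treewidth ≥ 1, and G has the edge 3–4. Hence tw(G) = 1 exactly.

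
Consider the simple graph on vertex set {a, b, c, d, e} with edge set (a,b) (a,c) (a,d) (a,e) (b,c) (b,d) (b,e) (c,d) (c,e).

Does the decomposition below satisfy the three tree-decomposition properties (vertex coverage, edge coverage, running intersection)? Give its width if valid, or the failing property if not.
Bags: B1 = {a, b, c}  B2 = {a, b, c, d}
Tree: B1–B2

A tree decomposition must satisfy three properties: every vertex lies in some bag; for every edge, both endpoints lie together in some bag; and for every vertex, the bags containing it form a connected subtree. Here vertex e appears in no bag, so the decomposition is invalid.

No — vertex e appears in no bag.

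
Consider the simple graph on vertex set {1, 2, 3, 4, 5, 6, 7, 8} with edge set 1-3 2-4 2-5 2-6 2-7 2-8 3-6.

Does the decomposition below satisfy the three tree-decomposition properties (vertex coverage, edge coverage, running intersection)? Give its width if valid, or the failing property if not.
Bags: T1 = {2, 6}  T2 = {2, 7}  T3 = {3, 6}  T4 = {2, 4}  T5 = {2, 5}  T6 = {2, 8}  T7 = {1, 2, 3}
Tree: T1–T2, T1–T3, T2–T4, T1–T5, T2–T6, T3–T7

No — bags containing vertex 2 are not connected in the tree.

A tree decomposition must satisfy three properties: every vertex lies in some bag; for every edge, both endpoints lie together in some bag; and for every vertex, the bags containing it form a connected subtree. Here bags containing vertex 2 are not connected in the tree, so the decomposition is invalid.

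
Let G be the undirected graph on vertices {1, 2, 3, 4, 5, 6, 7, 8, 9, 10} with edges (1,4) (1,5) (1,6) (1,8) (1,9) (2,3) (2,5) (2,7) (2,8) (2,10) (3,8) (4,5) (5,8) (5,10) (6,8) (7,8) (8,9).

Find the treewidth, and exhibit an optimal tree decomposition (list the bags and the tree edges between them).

Every bag has size at most 3, so the width is 3 − 1 = 2 and tw(G) ≤ 2. On the other hand G contains the 3-clique {1, 8, 9}. A clique must lie in a single bag of any decomposition, so no decomposition can have width below 2. The upper and lower bounds meet at 2, so that is the treewidth.

Treewidth 2.
One optimal decomposition is:
Bags: B1 = {2, 5, 8}  B2 = {1, 5, 8}  B3 = {2, 5, 10}  B4 = {1, 8, 9}  B5 = {1, 6, 8}  B6 = {2, 7, 8}  B7 = {1, 4, 5}  B8 = {2, 3, 8}
Tree: B1–B2, B1–B3, B2–B4, B2–B5, B1–B6, B2–B7, B1–B8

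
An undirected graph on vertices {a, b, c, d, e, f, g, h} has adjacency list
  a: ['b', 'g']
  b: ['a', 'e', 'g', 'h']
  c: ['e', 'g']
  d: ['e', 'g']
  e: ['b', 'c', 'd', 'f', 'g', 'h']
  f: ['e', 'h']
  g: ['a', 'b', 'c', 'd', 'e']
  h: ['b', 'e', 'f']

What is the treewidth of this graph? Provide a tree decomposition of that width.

The largest bag has 3 vertices, giving width 2; this decomposition certifies tw(G) ≤ 2. For the lower bound, the 3 vertices {d, e, g} are pairwise adjacent, and any tree decomposition puts a clique entirely inside one bag — forcing width ≥ 2. Therefore the treewidth is 2.

Treewidth 2.
One optimal decomposition is:
Bags: B1 = {a, b, g}  B2 = {b, e, g}  B3 = {b, e, h}  B4 = {e, f, h}  B5 = {c, e, g}  B6 = {d, e, g}
Tree: B1–B2, B2–B3, B3–B4, B2–B5, B5–B6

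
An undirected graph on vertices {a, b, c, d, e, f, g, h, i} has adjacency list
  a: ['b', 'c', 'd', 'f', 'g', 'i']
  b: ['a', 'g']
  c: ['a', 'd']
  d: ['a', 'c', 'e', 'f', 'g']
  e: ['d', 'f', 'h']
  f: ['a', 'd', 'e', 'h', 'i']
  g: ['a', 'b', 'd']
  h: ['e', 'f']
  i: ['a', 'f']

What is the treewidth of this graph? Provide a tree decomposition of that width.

Treewidth 2.
One optimal decomposition is:
Bags: B1 = {a, d, f}  B2 = {a, c, d}  B3 = {d, e, f}  B4 = {a, d, g}  B5 = {a, b, g}  B6 = {a, f, i}  B7 = {e, f, h}
Tree: B1–B2, B1–B3, B2–B4, B4–B5, B1–B6, B3–B7

The largest bag has 3 vertices, giving width 2; this decomposition certifies tw(G) ≤ 2. For the lower bound, the 3 vertices {d, e, f} are pairwise adjacent, and any tree decomposition puts a clique entirely inside one bag — forcing width ≥ 2. Combining the bounds, tw(G) = 2.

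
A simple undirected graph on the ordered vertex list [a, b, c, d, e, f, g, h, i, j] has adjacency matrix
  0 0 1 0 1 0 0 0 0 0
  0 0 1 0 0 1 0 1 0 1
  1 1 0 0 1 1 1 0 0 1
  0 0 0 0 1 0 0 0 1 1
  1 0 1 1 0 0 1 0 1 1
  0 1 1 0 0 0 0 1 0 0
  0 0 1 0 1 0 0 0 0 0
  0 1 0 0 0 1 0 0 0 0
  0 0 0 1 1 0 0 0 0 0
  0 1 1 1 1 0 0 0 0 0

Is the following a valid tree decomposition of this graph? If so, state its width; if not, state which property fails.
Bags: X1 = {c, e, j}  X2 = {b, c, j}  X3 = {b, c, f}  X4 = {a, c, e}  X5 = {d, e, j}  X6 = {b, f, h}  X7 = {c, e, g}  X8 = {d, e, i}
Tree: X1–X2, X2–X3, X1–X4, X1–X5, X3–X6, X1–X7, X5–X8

Checking the three conditions: (i) the bags cover all of {a, b, c, d, e, f, g, h, i, j}; (ii) for each edge, some bag contains both endpoints; (iii) the bags containing any fixed vertex form a subtree. All hold, so the decomposition is valid with width 3 − 1 = 2.

Yes; width 2.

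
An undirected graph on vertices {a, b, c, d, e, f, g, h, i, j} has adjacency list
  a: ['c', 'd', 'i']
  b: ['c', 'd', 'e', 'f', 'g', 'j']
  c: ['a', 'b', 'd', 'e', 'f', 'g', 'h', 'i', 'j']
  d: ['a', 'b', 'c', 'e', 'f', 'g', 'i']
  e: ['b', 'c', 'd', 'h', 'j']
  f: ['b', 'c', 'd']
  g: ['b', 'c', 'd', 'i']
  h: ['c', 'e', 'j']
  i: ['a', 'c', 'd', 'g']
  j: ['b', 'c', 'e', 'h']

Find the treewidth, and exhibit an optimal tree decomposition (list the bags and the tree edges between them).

Each bag holds 4 vertices, so the decomposition has width 3, which upper-bounds the treewidth. Conversely, {a, c, d, i} is a clique of size 4, and the vertices of any clique must share a bag in every tree decomposition; so some bag has ≥ 4 vertices and tw(G) ≥ 3. Combining the bounds, tw(G) = 3.

Treewidth 3.
One such decomposition:
Bags: B1 = {b, c, d, e}  B2 = {b, c, d, g}  B3 = {c, d, g, i}  B4 = {b, c, e, j}  B5 = {c, e, h, j}  B6 = {a, c, d, i}  B7 = {b, c, d, f}
Tree: B1–B2, B2–B3, B1–B4, B4–B5, B3–B6, B2–B7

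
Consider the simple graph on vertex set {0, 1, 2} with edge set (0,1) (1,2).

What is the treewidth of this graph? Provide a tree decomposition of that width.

Each bag holds 2 vertices, so the decomposition has width 1, which upper-bounds the treewidth. Any graph with an edge has treewidth ≥ 1, and G has the edge 1–0. The upper and lower bounds meet at 1, so that is the treewidth.

Treewidth 1.
Bags: B1 = {0, 1}  B2 = {1, 2}
Tree: B1–B2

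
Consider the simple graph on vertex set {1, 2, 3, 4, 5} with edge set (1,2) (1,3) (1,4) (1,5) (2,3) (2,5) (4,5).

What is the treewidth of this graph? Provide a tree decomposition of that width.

Treewidth 2.
Bags: B1 = {1, 4, 5}  B2 = {1, 2, 5}  B3 = {1, 2, 3}
Tree: B1–B2, B2–B3

Each bag holds 3 vertices, so the decomposition has width 2, which upper-bounds the treewidth. On the other hand G contains the 3-clique {1, 2, 3}. A clique must lie in a single bag of any decomposition, so no decomposition can have width below 2. Hence tw(G) = 2 exactly.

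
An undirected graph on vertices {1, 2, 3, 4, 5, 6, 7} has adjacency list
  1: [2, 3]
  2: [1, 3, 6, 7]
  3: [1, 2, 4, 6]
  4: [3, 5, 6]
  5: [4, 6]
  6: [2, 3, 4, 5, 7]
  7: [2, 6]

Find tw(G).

2

A width-2 tree decomposition is:
Bags: B1 = {4, 5, 6}  B2 = {3, 4, 6}  B3 = {2, 3, 6}  B4 = {1, 2, 3}  B5 = {2, 6, 7}
Tree: B1–B2, B2–B3, B3–B4, B3–B5
The largest bag has 3 vertices, giving width 2; this decomposition certifies tw(G) ≤ 2. Conversely, {1, 2, 3} is a clique of size 3, and the vertices of any clique must share a bag in every tree decomposition; so some bag has ≥ 3 vertices and tw(G) ≥ 2. Hence tw(G) = 2 exactly.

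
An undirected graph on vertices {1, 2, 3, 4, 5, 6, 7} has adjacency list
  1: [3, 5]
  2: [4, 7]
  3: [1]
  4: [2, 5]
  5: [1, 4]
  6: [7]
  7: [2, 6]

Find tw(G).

1

A width-1 tree decomposition is:
Bags: B1 = {6, 7}  B2 = {2, 7}  B3 = {2, 4}  B4 = {4, 5}  B5 = {1, 5}  B6 = {1, 3}
Tree: B1–B2, B2–B3, B3–B4, B4–B5, B5–B6
Each bag holds 2 vertices, so the decomposition has width 1, which upper-bounds the treewidth. Any graph with an edge has treewidth ≥ 1, and G has the edge 6–7. Therefore the treewidth is 1.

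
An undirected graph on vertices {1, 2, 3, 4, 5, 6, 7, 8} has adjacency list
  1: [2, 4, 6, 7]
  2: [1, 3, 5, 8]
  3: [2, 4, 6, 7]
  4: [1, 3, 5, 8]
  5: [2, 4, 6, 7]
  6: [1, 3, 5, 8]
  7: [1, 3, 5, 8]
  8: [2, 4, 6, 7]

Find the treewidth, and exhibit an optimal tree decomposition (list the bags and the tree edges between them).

Every bag has size at most 5, so the width is 5 − 1 = 4 and tw(G) ≤ 4. For the lower bound: the 5 vertex sets {3,4}, {1,6}, {2,5}, {8}, {7} are disjoint, each induces a connected subgraph, and every pair is joined by at least one edge of G. Contracting each set to a single vertex therefore yields K_{5} as a minor, and since treewidth is minor-monotone, tw(G) ≥ tw(K_{5}) = 4. Combining the bounds, tw(G) = 4.

Treewidth 4.
One optimal decomposition is:
Bags: B1 = {1, 3, 4, 5, 8}  B2 = {1, 3, 5, 6, 8}  B3 = {1, 2, 3, 5, 8}  B4 = {1, 3, 5, 7, 8}
Tree: B1–B2, B2–B3, B3–B4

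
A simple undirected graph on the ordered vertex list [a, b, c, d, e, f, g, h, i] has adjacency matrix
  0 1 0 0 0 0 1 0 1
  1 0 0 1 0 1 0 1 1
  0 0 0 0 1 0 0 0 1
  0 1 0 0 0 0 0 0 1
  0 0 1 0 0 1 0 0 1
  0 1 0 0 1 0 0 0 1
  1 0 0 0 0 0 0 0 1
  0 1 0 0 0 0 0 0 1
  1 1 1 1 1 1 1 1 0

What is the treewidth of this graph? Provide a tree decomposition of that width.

Every bag has size at most 3, so the width is 3 − 1 = 2 and tw(G) ≤ 2. Conversely, {a, g, i} is a clique of size 3, and the vertices of any clique must share a bag in every tree decomposition; so some bag has ≥ 3 vertices and tw(G) ≥ 2. Combining the bounds, tw(G) = 2.

Treewidth 2.
Bags: B1 = {a, b, i}  B2 = {b, f, i}  B3 = {b, h, i}  B4 = {a, g, i}  B5 = {e, f, i}  B6 = {b, d, i}  B7 = {c, e, i}
Tree: B1–B2, B1–B3, B1–B4, B2–B5, B2–B6, B5–B7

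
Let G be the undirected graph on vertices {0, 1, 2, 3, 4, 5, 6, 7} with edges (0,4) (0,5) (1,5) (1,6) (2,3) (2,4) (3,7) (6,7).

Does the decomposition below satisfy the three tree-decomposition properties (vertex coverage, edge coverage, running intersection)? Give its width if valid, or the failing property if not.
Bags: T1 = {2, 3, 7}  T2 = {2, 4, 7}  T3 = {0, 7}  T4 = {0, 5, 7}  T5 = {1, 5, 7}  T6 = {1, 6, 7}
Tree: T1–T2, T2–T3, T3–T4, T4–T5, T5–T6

A tree decomposition must satisfy three properties: every vertex lies in some bag; for every edge, both endpoints lie together in some bag; and for every vertex, the bags containing it form a connected subtree. Here edge (4,0) lies in no bag, so the decomposition is invalid.

No — edge (4,0) lies in no bag.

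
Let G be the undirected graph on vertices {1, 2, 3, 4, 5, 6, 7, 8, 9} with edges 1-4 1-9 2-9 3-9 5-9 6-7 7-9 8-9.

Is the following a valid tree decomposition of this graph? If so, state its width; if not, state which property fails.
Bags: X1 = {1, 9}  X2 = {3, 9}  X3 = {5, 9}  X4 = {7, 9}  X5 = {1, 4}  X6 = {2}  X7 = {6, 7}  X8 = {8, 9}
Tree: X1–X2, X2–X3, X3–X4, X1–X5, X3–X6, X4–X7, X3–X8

No — edge (9,2) lies in no bag.

A tree decomposition must satisfy three properties: every vertex lies in some bag; for every edge, both endpoints lie together in some bag; and for every vertex, the bags containing it form a connected subtree. Here edge (9,2) lies in no bag, so the decomposition is invalid.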